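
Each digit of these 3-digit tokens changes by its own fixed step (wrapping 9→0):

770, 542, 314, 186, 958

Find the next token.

First digit — −2 each step, mod 10: 7, 5, 3, 1, 9 → 7.
Second digit: −3 each step, mod 10, so 7, 4, 1, 8, 5 → 2.
Third digit: 0, 2, 4, 6, 8 → 0 (+2 each step, mod 10).
So the next token is 720.

720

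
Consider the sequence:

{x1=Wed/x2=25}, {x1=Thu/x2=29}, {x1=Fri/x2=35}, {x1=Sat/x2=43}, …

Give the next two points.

{x1=Sun/x2=53}, {x1=Mon/x2=65}

X1: Wed, Thu, Fri, Sat → Sun → Mon (runs through the weekdays Mon→Sun).
For the x2, differences are 4, 6, 8, … (increasing by 2 each time): 25, 29, 35, 43 → 53 → 65.
Putting the parts together: {x1=Sun/x2=53} and then {x1=Mon/x2=65}.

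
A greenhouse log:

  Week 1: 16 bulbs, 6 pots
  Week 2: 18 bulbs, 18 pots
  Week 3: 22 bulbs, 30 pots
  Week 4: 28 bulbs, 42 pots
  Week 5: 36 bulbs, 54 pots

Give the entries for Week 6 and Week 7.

46 bulbs, 66 pots; 58 bulbs, 78 pots

Bulbs goes 16, 18, 22, 28, 36 → 46 → 58 (differences are 2, 4, 6, … (increasing by 2 each time)).
Pots: +12 each step; 6, 18, 30, 42, 54 → 66 → 78.
Putting the parts together: 46 bulbs, 66 pots and then 58 bulbs, 78 pots.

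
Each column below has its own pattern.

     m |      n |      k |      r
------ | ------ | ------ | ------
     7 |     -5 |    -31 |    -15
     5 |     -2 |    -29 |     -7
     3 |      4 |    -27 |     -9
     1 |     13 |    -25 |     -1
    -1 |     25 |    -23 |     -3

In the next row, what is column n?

40

Column n — differences are 3, 6, 9, … (increasing by 3 each time): -5, -2, 4, 13, 25 → 40.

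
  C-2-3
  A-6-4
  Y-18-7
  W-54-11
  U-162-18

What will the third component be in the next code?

29

Third component: each term is the sum of the two before it; 3, 4, 7, 11, 18 → 29.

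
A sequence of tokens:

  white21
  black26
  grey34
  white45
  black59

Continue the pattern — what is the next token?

grey76

Shade — repeats white → black → grey: white, black, grey, white, black → grey.
Second component: differences are 5, 8, 11, … (increasing by 3 each time); 21, 26, 34, 45, 59 → 76.
Putting it together: grey76.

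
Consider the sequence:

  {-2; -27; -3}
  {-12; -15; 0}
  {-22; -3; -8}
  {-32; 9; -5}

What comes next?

First component — −10 each step: -2, -12, -22, -32 → -42.
Second component: +12 each step; -27, -15, -3, 9 → 21.
Third component: -3, 0, -8, -5 → -13 (alternating steps +3, −8, +3, −8, …).
So the next tuple is {-42; 21; -13}.

{-42; 21; -13}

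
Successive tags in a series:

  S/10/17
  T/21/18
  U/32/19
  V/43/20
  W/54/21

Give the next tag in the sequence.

X/65/22

Letter goes S, T, U, V, W → X (letters move forward 1 place in the alphabet).
Second component — +11 each step: 10, 21, 32, 43, 54 → 65.
Third component goes 17, 18, 19, 20, 21 → 22 (+1 each step).
Combining the parts gives X/65/22.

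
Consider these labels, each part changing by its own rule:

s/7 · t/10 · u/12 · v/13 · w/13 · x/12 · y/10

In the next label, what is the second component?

7

For the second component, differences are 3, 2, 1, … (decreasing by 1 each time): 7, 10, 12, 13, 13, 12, 10 → 7.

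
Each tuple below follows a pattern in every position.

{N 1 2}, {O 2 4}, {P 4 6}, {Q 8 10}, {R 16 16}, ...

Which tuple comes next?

{S 32 26}

Letter: N, O, P, Q, R → S (letters move forward 1 place in the alphabet).
Second part: 1, 2, 4, 8, 16 → 32 (×2 each step).
Third part goes 2, 4, 6, 10, 16 → 26 (each term is the sum of the two before it).
So the next tuple is {S 32 26}.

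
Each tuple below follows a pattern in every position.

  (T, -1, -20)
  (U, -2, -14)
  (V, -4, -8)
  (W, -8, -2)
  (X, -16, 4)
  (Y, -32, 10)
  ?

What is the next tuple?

(Z, -64, 16)

Letter: letters move forward 1 place in the alphabet; T, U, V, W, X, Y → Z.
Second part goes -1, -2, -4, -8, -16, -32 → -64 (×2 each step).
Third part — +6 each step: -20, -14, -8, -2, 4, 10 → 16.
Putting it together: (Z, -64, 16).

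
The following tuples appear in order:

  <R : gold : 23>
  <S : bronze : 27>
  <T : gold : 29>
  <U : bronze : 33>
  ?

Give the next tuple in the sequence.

<V : gold : 35>

Letter goes R, S, T, U → V (letters move forward 1 place in the alphabet).
Rank — alternates gold ↔ bronze: gold, bronze, gold, bronze → gold.
Third slot: 23, 27, 29, 33 → 35 (alternating steps +4, +2, +4, +2, …).
So the next tuple is <V : gold : 35>.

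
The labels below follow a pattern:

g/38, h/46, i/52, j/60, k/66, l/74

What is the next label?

For the letter, letters move forward 1 place in the alphabet: g, h, i, j, k, l → m.
Second component — alternating steps +8, +6, +8, +6, …: 38, 46, 52, 60, 66, 74 → 80.
Combining the parts gives m/80.

m/80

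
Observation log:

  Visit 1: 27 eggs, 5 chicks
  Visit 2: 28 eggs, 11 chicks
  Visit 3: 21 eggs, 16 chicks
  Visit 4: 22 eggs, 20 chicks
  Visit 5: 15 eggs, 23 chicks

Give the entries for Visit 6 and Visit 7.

16 eggs, 25 chicks; 9 eggs, 26 chicks

Eggs goes 27, 28, 21, 22, 15 → 16 → 9 (alternating steps +1, −7, +1, −7, …).
Chicks: differences are 6, 5, 4, … (decreasing by 1 each time); 5, 11, 16, 20, 23 → 25 → 26.
So the next two lines are 16 eggs, 25 chicks and 9 eggs, 26 chicks.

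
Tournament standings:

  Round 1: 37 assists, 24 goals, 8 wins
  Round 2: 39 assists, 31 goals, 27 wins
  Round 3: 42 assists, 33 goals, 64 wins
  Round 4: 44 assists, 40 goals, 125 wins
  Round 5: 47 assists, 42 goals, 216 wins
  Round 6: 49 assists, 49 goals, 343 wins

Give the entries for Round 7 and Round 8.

Assists: alternating steps +2, +3, +2, +3, …; 37, 39, 42, 44, 47, 49 → 52 → 54.
Goals: 24, 31, 33, 40, 42, 49 → 51 → 58 (alternating steps +7, +2, +7, +2, …).
Wins: 8, 27, 64, 125, 216, 343 → 512 → 729 (perfect cubes: 2³, 3³, 4³, …).
So the next two lines are 52 assists, 51 goals, 512 wins and 54 assists, 58 goals, 729 wins.

52 assists, 51 goals, 512 wins; 54 assists, 58 goals, 729 wins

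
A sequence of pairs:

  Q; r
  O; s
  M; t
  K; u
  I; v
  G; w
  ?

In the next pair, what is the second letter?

Second letter: r, s, t, u, v, w → x (letters move forward 1 place in the alphabet).

x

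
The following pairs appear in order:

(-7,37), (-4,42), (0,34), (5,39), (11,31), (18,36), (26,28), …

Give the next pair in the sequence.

(35,33)

First coordinate: differences are 3, 4, 5, … (increasing by 1 each time), so -7, -4, 0, 5, 11, 18, 26 → 35.
Second coordinate: alternating steps +5, −8, +5, −8, …, so 37, 42, 34, 39, 31, 36, 28 → 33.
Putting it together: (35,33).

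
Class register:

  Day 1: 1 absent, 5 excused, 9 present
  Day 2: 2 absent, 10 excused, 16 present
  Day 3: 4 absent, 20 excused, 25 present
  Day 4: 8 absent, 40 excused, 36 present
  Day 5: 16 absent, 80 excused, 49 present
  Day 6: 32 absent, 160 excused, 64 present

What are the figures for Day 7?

Absent goes 1, 2, 4, 8, 16, 32 → 64 (×2 each step).
Excused: 5, 10, 20, 40, 80, 160 → 320 (×2 each step).
Present: perfect squares: 3², 4², 5², …; 9, 16, 25, 36, 49, 64 → 81.
So the next row is 64 absent, 320 excused, 81 present.

64 absent, 320 excused, 81 present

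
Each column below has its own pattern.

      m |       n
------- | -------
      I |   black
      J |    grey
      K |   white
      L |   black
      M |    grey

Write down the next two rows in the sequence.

For the column m, letters move forward 1 place in the alphabet: I, J, K, L, M → N → O.
Column n: repeats black → grey → white, so black, grey, white, black, grey → white → black.
So the next two rows are N  white and O  black.

N  white; O  black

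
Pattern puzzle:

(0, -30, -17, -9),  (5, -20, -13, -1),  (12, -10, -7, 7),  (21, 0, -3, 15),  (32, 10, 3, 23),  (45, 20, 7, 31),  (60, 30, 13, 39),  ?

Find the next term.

First coordinate goes 0, 5, 12, 21, 32, 45, 60 → 77 (differences are 5, 7, 9, … (increasing by 2 each time)).
Second coordinate — +10 each step: -30, -20, -10, 0, 10, 20, 30 → 40.
For the third coordinate, alternating steps +4, +6, +4, +6, …: -17, -13, -7, -3, 3, 7, 13 → 17.
Fourth coordinate — +8 each step: -9, -1, 7, 15, 23, 31, 39 → 47.
So the next term is (77, 40, 17, 47).

(77, 40, 17, 47)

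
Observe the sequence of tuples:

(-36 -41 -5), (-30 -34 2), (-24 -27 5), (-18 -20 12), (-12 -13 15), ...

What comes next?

(-6 -6 22)

First part: -36, -30, -24, -18, -12 → -6 (+6 each step).
Second part — +7 each step: -41, -34, -27, -20, -13 → -6.
Third part goes -5, 2, 5, 12, 15 → 22 (alternating steps +7, +3, +7, +3, …).
So the next tuple is (-6 -6 22).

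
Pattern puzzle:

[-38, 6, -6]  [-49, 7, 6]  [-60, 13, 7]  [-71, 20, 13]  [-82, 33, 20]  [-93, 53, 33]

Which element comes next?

[-104, 86, 53]

First part: −11 each step, so -38, -49, -60, -71, -82, -93 → -104.
For the second part, each term is the sum of the two before it: 6, 7, 13, 20, 33, 53 → 86.
Third part: -6, 6, 7, 13, 20, 33 → 53 (always the previous value of the second part).
Combining the parts gives [-104, 86, 53].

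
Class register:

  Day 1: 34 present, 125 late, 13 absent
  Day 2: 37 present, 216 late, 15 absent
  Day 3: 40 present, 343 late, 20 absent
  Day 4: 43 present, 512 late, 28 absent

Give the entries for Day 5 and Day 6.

46 present, 729 late, 39 absent; 49 present, 1000 late, 53 absent

For the present, +3 each step: 34, 37, 40, 43 → 46 → 49.
Late — perfect cubes: 5³, 6³, 7³, …: 125, 216, 343, 512 → 729 → 1000.
Absent: differences are 2, 5, 8, … (increasing by 3 each time); 13, 15, 20, 28 → 39 → 53.
Putting the parts together: 46 present, 729 late, 39 absent and then 49 present, 1000 late, 53 absent.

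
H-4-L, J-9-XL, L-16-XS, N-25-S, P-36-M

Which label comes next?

Letter: H, J, L, N, P → R (letters move forward 2 places in the alphabet).
For the second component, perfect squares: 2², 3², 4², …: 4, 9, 16, 25, 36 → 49.
Size goes L, XL, XS, S, M → L (runs through clothing sizes XS→XL).
Combining the parts gives R-49-L.

R-49-L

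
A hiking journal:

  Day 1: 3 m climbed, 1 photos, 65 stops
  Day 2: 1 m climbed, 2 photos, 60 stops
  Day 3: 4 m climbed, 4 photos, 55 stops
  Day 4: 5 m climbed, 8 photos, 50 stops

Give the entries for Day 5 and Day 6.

M climbed goes 3, 1, 4, 5 → 9 → 14 (each term is the sum of the two before it).
For the photos, ×2 each step: 1, 2, 4, 8 → 16 → 32.
For the stops, −5 each step: 65, 60, 55, 50 → 45 → 40.
Putting the parts together: 9 m climbed, 16 photos, 45 stops and then 14 m climbed, 32 photos, 40 stops.

9 m climbed, 16 photos, 45 stops; 14 m climbed, 32 photos, 40 stops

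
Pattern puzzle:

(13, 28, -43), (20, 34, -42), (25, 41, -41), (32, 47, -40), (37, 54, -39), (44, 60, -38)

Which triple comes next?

(49, 67, -37)

For the first entry, alternating steps +7, +5, +7, +5, …: 13, 20, 25, 32, 37, 44 → 49.
For the second entry, alternating steps +6, +7, +6, +7, …: 28, 34, 41, 47, 54, 60 → 67.
For the third entry, +1 each step: -43, -42, -41, -40, -39, -38 → -37.
So the next triple is (49, 67, -37).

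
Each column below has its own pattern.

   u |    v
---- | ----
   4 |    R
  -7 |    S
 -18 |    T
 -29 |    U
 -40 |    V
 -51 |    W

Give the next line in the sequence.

-62  X

Column u: 4, -7, -18, -29, -40, -51 → -62 (−11 each step).
For the column v, letters move forward 1 place in the alphabet: R, S, T, U, V, W → X.
Combining the parts gives -62  X.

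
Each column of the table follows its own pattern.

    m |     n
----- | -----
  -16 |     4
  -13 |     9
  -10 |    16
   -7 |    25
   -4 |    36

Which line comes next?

-1  49

Column m: +3 each step; -16, -13, -10, -7, -4 → -1.
Column n: perfect squares: 2², 3², 4², …, so 4, 9, 16, 25, 36 → 49.
So the next line is -1  49.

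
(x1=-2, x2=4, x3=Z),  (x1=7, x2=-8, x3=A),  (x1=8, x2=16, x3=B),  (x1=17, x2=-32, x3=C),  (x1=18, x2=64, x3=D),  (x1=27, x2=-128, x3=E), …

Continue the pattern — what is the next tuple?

(x1=28, x2=256, x3=F)

X1 — alternating steps +9, +1, +9, +1, …: -2, 7, 8, 17, 18, 27 → 28.
For the x2, ×(-2) each step: 4, -8, 16, -32, 64, -128 → 256.
X3: letters move forward 1 place in the alphabet, wrapping Z→A; Z, A, B, C, D, E → F.
Putting it together: (x1=28, x2=256, x3=F).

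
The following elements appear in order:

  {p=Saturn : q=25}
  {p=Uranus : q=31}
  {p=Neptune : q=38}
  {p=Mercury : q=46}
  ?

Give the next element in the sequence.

P: Saturn, Uranus, Neptune, Mercury → Venus (runs through the planets Mercury→Neptune).
Q: differences are 6, 7, 8, … (increasing by 1 each time); 25, 31, 38, 46 → 55.
Combining the parts gives {p=Venus : q=55}.

{p=Venus : q=55}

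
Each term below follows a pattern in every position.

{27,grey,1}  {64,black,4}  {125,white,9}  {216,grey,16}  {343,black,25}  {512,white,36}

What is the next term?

{729,grey,49}

First component goes 27, 64, 125, 216, 343, 512 → 729 (perfect cubes: 3³, 4³, 5³, …).
Shade: repeats grey → black → white; grey, black, white, grey, black, white → grey.
Third component: perfect squares: 1², 2², 3², …; 1, 4, 9, 16, 25, 36 → 49.
Putting it together: {729,grey,49}.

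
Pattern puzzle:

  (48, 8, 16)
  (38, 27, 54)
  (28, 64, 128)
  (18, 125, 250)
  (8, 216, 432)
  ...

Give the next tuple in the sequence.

First part: 48, 38, 28, 18, 8 → -2 (−10 each step).
Second part goes 8, 27, 64, 125, 216 → 343 (perfect cubes: 2³, 3³, 4³, …).
Third part: always 2 × the second part, so 16, 54, 128, 250, 432 → 686.
Combining the parts gives (-2, 343, 686).

(-2, 343, 686)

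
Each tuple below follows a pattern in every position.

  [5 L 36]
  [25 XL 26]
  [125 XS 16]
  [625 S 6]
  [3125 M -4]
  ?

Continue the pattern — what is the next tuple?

[15625 L -14]

For the first part, ×5 each step: 5, 25, 125, 625, 3125 → 15625.
Size goes L, XL, XS, S, M → L (runs through clothing sizes XS→XL).
Third part: −10 each step; 36, 26, 16, 6, -4 → -14.
Putting it together: [15625 L -14].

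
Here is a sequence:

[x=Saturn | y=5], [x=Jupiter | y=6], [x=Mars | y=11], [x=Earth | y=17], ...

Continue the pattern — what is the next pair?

X: runs backward through the planets Mercury→Neptune; Saturn, Jupiter, Mars, Earth → Venus.
Y — each term is the sum of the two before it: 5, 6, 11, 17 → 28.
Putting it together: [x=Venus | y=28].

[x=Venus | y=28]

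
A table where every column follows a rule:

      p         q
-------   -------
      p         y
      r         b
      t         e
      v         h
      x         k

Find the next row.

Column p: letters move forward 2 places in the alphabet, so p, r, t, v, x → z.
Column q: letters move forward 3 places in the alphabet, wrapping Z→A; y, b, e, h, k → n.
Putting it together: z  n.

z  n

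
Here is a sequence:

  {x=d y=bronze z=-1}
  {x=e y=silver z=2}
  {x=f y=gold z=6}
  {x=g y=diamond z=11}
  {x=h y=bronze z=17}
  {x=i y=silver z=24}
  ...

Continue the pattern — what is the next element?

{x=j y=gold z=32}

X: letters move forward 1 place in the alphabet; d, e, f, g, h, i → j.
Y: bronze, silver, gold, diamond, bronze, silver → gold (repeats bronze → silver → gold → diamond).
Z: -1, 2, 6, 11, 17, 24 → 32 (differences are 3, 4, 5, … (increasing by 1 each time)).
Putting it together: {x=j y=gold z=32}.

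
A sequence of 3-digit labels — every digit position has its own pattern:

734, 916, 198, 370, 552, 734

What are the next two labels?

916, 198

First digit — +2 each step, mod 10: 7, 9, 1, 3, 5, 7 → 9 → 1.
Second digit: −2 each step, mod 10, so 3, 1, 9, 7, 5, 3 → 1 → 9.
Third digit: 4, 6, 8, 0, 2, 4 → 6 → 8 (+2 each step, mod 10).
Putting the parts together: 916 and then 198.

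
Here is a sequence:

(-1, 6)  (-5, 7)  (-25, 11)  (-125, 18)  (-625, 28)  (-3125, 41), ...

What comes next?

First value: ×5 each step, so -1, -5, -25, -125, -625, -3125 → -15625.
Second value: 6, 7, 11, 18, 28, 41 → 57 (differences are 1, 4, 7, … (increasing by 3 each time)).
Combining the parts gives (-15625, 57).

(-15625, 57)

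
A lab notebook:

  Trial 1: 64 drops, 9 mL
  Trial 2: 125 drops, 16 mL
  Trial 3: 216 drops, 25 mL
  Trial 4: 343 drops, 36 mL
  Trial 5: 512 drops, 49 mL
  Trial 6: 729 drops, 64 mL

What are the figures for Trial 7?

For the drops, perfect cubes: 4³, 5³, 6³, …: 64, 125, 216, 343, 512, 729 → 1000.
ML: 9, 16, 25, 36, 49, 64 → 81 (perfect squares: 3², 4², 5², …).
Putting it together: 1000 drops, 81 mL.

1000 drops, 81 mL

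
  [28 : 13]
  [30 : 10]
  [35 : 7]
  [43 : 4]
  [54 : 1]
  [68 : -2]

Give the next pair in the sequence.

First entry: 28, 30, 35, 43, 54, 68 → 85 (differences are 2, 5, 8, … (increasing by 3 each time)).
Second entry: −3 each step, so 13, 10, 7, 4, 1, -2 → -5.
So the next pair is [85 : -5].

[85 : -5]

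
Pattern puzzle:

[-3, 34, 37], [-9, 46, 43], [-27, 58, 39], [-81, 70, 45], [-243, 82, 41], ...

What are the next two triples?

[-729, 94, 47], [-2187, 106, 43]

For the first component, ×3 each step: -3, -9, -27, -81, -243 → -729 → -2187.
Second component: 34, 46, 58, 70, 82 → 94 → 106 (+12 each step).
Third component goes 37, 43, 39, 45, 41 → 47 → 43 (alternating steps +6, −4, +6, −4, …).
Putting the parts together: [-729, 94, 47] and then [-2187, 106, 43].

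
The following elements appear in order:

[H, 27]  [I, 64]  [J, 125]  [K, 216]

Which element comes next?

[L, 343]

Letter: letters move forward 1 place in the alphabet; H, I, J, K → L.
Second component — perfect cubes: 3³, 4³, 5³, …: 27, 64, 125, 216 → 343.
Combining the parts gives [L, 343].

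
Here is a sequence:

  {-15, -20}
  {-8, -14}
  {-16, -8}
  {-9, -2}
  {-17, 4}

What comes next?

First component: alternating steps +7, −8, +7, −8, …, so -15, -8, -16, -9, -17 → -10.
Second component: +6 each step; -20, -14, -8, -2, 4 → 10.
Combining the parts gives {-10, 10}.

{-10, 10}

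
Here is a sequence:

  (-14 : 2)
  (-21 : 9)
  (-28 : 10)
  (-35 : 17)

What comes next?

First part goes -14, -21, -28, -35 → -42 (−7 each step).
Second part: alternating steps +7, +1, +7, +1, …, so 2, 9, 10, 17 → 18.
So the next tuple is (-42 : 18).

(-42 : 18)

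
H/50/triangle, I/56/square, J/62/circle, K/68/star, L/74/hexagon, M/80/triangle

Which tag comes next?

N/86/square

Letter — letters move forward 1 place in the alphabet: H, I, J, K, L, M → N.
Second component: +6 each step, so 50, 56, 62, 68, 74, 80 → 86.
Shape: repeats triangle → square → circle → star → hexagon, so triangle, square, circle, star, hexagon, triangle → square.
Combining the parts gives N/86/square.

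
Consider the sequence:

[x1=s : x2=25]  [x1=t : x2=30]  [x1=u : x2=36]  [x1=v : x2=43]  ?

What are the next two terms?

X1: s, t, u, v → w → x (letters move forward 1 place in the alphabet).
X2: differences are 5, 6, 7, … (increasing by 1 each time); 25, 30, 36, 43 → 51 → 60.
So the next two terms are [x1=w : x2=51] and [x1=x : x2=60].

[x1=w : x2=51], [x1=x : x2=60]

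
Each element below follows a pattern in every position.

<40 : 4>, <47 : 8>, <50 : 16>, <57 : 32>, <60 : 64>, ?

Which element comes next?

<67 : 128>

First component: alternating steps +7, +3, +7, +3, …, so 40, 47, 50, 57, 60 → 67.
Second component: 4, 8, 16, 32, 64 → 128 (×2 each step).
Combining the parts gives <67 : 128>.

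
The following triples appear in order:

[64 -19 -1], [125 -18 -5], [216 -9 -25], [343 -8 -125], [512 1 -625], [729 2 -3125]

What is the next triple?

First entry: perfect cubes: 4³, 5³, 6³, …, so 64, 125, 216, 343, 512, 729 → 1000.
Second entry: alternating steps +1, +9, +1, +9, …, so -19, -18, -9, -8, 1, 2 → 11.
Third entry — ×5 each step: -1, -5, -25, -125, -625, -3125 → -15625.
Putting it together: [1000 11 -15625].

[1000 11 -15625]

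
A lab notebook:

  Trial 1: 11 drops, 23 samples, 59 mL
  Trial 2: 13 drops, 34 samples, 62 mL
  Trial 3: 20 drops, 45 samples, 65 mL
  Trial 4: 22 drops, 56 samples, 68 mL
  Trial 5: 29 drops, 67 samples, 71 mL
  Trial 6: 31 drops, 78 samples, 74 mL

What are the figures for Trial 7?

Drops — alternating steps +2, +7, +2, +7, …: 11, 13, 20, 22, 29, 31 → 38.
Samples goes 23, 34, 45, 56, 67, 78 → 89 (+11 each step).
ML goes 59, 62, 65, 68, 71, 74 → 77 (+3 each step).
Putting it together: 38 drops, 89 samples, 77 mL.

38 drops, 89 samples, 77 mL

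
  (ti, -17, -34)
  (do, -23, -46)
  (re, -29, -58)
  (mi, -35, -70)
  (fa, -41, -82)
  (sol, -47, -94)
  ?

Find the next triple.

Note goes ti, do, re, mi, fa, sol → la (runs through the solfège scale do→ti).
Second value: -17, -23, -29, -35, -41, -47 → -53 (−6 each step).
Third value: always 2 × the second value; -34, -46, -58, -70, -82, -94 → -106.
Putting it together: (la, -53, -106).

(la, -53, -106)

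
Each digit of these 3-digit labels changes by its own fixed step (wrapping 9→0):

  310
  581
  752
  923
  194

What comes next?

365

First digit: 3, 5, 7, 9, 1 → 3 (+2 each step, mod 10).
For the second digit, −3 each step, mod 10: 1, 8, 5, 2, 9 → 6.
Third digit — +1 each step, mod 10: 0, 1, 2, 3, 4 → 5.
Combining the parts gives 365.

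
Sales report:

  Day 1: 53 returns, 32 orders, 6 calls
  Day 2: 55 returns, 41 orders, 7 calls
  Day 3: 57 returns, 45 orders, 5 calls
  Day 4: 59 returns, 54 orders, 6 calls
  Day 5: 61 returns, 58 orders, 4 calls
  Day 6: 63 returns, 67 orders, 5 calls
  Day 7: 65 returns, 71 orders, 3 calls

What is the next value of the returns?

Returns: 53, 55, 57, 59, 61, 63, 65 → 67 (+2 each step).

67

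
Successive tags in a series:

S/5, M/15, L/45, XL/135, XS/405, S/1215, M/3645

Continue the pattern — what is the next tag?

L/10935

Size: repeats S → M → L → XL → XS; S, M, L, XL, XS, S, M → L.
Second component goes 5, 15, 45, 135, 405, 1215, 3645 → 10935 (×3 each step).
So the next tag is L/10935.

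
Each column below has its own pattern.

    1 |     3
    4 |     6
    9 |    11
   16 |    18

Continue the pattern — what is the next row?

25  27

First component goes 1, 4, 9, 16 → 25 (perfect squares: 1², 2², 3², …).
Second component — always 2 more than the first component: 3, 6, 11, 18 → 27.
Putting it together: 25  27.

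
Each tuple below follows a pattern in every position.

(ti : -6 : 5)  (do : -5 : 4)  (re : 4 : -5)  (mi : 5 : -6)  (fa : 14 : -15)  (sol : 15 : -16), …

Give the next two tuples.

(la : 24 : -25), (ti : 25 : -26)

Note: runs through the solfège scale do→ti; ti, do, re, mi, fa, sol → la → ti.
Second slot — alternating steps +1, +9, +1, +9, …: -6, -5, 4, 5, 14, 15 → 24 → 25.
For the third slot, together with the second slot always sums to -1: 5, 4, -5, -6, -15, -16 → -25 → -26.
So the next two tuples are (la : 24 : -25) and (ti : 25 : -26).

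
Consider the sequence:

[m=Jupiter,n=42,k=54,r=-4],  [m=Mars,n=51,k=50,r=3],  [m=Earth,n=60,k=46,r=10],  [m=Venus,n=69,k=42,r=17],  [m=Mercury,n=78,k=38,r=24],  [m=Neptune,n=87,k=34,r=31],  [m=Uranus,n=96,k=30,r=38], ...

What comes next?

[m=Saturn,n=105,k=26,r=45]

M: runs backward through the planets Mercury→Neptune; Jupiter, Mars, Earth, Venus, Mercury, Neptune, Uranus → Saturn.
For the n, +9 each step: 42, 51, 60, 69, 78, 87, 96 → 105.
K: −4 each step; 54, 50, 46, 42, 38, 34, 30 → 26.
R: +7 each step; -4, 3, 10, 17, 24, 31, 38 → 45.
Putting it together: [m=Saturn,n=105,k=26,r=45].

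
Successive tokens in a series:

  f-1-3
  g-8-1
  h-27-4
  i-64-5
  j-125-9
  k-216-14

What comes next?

For the letter, letters move forward 1 place in the alphabet: f, g, h, i, j, k → l.
Second component goes 1, 8, 27, 64, 125, 216 → 343 (perfect cubes: 1³, 2³, 3³, …).
Third component — each term is the sum of the two before it: 3, 1, 4, 5, 9, 14 → 23.
So the next token is l-343-23.

l-343-23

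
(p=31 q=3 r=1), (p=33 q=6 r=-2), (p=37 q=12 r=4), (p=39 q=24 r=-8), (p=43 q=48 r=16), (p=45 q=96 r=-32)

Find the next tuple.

P — alternating steps +2, +4, +2, +4, …: 31, 33, 37, 39, 43, 45 → 49.
Q: ×2 each step, so 3, 6, 12, 24, 48, 96 → 192.
R — ×(-2) each step: 1, -2, 4, -8, 16, -32 → 64.
So the next tuple is (p=49 q=192 r=64).

(p=49 q=192 r=64)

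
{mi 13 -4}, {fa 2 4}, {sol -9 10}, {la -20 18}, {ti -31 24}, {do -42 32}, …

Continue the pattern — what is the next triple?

{re -53 38}

For the note, runs through the solfège scale do→ti: mi, fa, sol, la, ti, do → re.
Second part: 13, 2, -9, -20, -31, -42 → -53 (−11 each step).
Third part: alternating steps +8, +6, +8, +6, …, so -4, 4, 10, 18, 24, 32 → 38.
So the next triple is {re -53 38}.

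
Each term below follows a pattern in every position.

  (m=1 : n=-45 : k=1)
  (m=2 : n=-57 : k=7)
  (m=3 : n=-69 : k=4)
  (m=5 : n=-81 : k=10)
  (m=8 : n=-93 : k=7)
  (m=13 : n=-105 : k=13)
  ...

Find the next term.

(m=21 : n=-117 : k=10)

For the m, each term is the sum of the two before it: 1, 2, 3, 5, 8, 13 → 21.
N: -45, -57, -69, -81, -93, -105 → -117 (−12 each step).
For the k, alternating steps +6, −3, +6, −3, …: 1, 7, 4, 10, 7, 13 → 10.
Combining the parts gives (m=21 : n=-117 : k=10).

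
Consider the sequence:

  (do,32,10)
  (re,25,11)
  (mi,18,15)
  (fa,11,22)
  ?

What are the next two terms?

For the note, runs through the solfège scale do→ti: do, re, mi, fa → sol → la.
For the second value, −7 each step: 32, 25, 18, 11 → 4 → -3.
Third value — differences are 1, 4, 7, … (increasing by 3 each time): 10, 11, 15, 22 → 32 → 45.
So the next two terms are (sol,4,32) and (la,-3,45).

(sol,4,32), (la,-3,45)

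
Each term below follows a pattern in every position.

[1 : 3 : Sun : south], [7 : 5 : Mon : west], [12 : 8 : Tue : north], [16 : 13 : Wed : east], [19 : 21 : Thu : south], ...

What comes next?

[21 : 34 : Fri : west]

For the first coordinate, differences are 6, 5, 4, … (decreasing by 1 each time): 1, 7, 12, 16, 19 → 21.
Second coordinate: each term is the sum of the two before it, so 3, 5, 8, 13, 21 → 34.
Day: runs through the weekdays Mon→Sun; Sun, Mon, Tue, Wed, Thu → Fri.
Direction — repeats south → west → north → east: south, west, north, east, south → west.
Combining the parts gives [21 : 34 : Fri : west].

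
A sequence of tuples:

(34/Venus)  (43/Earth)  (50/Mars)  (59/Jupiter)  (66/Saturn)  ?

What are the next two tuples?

First part: 34, 43, 50, 59, 66 → 75 → 82 (alternating steps +9, +7, +9, +7, …).
Planet — runs through the planets Mercury→Neptune: Venus, Earth, Mars, Jupiter, Saturn → Uranus → Neptune.
So the next two tuples are (75/Uranus) and (82/Neptune).

(75/Uranus), (82/Neptune)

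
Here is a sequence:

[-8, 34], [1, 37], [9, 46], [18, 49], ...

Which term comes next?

First component: alternating steps +9, +8, +9, +8, …, so -8, 1, 9, 18 → 26.
Second component: alternating steps +3, +9, +3, +9, …, so 34, 37, 46, 49 → 58.
Combining the parts gives [26, 58].

[26, 58]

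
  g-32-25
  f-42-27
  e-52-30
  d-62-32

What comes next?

Letter: letters move back 1 place in the alphabet, so g, f, e, d → c.
Second component: +10 each step; 32, 42, 52, 62 → 72.
Third component: alternating steps +2, +3, +2, +3, …; 25, 27, 30, 32 → 35.
Putting it together: c-72-35.

c-72-35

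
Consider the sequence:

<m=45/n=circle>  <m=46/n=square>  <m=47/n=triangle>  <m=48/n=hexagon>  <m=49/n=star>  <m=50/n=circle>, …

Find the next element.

<m=51/n=square>

For the m, +1 each step: 45, 46, 47, 48, 49, 50 → 51.
N: repeats circle → square → triangle → hexagon → star, so circle, square, triangle, hexagon, star, circle → square.
So the next element is <m=51/n=square>.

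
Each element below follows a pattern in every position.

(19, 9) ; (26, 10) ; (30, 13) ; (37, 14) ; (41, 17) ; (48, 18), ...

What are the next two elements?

First component: 19, 26, 30, 37, 41, 48 → 52 → 59 (alternating steps +7, +4, +7, +4, …).
Second component goes 9, 10, 13, 14, 17, 18 → 21 → 22 (alternating steps +1, +3, +1, +3, …).
Putting the parts together: (52, 21) and then (59, 22).

(52, 21), (59, 22)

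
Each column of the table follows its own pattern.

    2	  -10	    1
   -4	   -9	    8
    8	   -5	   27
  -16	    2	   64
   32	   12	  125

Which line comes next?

First component goes 2, -4, 8, -16, 32 → -64 (×(-2) each step).
For the second component, differences are 1, 4, 7, … (increasing by 3 each time): -10, -9, -5, 2, 12 → 25.
Third component — perfect cubes: 1³, 2³, 3³, …: 1, 8, 27, 64, 125 → 216.
So the next line is -64  25  216.

-64  25  216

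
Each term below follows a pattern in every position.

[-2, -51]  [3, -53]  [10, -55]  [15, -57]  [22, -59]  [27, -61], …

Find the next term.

First entry: -2, 3, 10, 15, 22, 27 → 34 (alternating steps +5, +7, +5, +7, …).
Second entry: −2 each step, so -51, -53, -55, -57, -59, -61 → -63.
So the next term is [34, -63].

[34, -63]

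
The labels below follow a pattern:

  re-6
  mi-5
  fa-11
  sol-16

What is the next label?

la-27

Note — runs through the solfège scale do→ti: re, mi, fa, sol → la.
Second component: 6, 5, 11, 16 → 27 (each term is the sum of the two before it).
Combining the parts gives la-27.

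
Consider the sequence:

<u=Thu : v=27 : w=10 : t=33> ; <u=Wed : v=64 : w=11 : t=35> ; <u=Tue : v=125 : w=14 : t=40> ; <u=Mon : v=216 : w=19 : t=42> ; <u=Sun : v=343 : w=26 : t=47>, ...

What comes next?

<u=Sat : v=512 : w=35 : t=49>

U: runs backward through the weekdays Mon→Sun; Thu, Wed, Tue, Mon, Sun → Sat.
V: perfect cubes: 3³, 4³, 5³, …, so 27, 64, 125, 216, 343 → 512.
For the w, differences are 1, 3, 5, … (increasing by 2 each time): 10, 11, 14, 19, 26 → 35.
T: 33, 35, 40, 42, 47 → 49 (alternating steps +2, +5, +2, +5, …).
Putting it together: <u=Sat : v=512 : w=35 : t=49>.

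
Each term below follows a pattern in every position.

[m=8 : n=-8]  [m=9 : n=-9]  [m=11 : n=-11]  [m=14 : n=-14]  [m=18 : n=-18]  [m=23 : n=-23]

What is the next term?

M: 8, 9, 11, 14, 18, 23 → 29 (differences are 1, 2, 3, … (increasing by 1 each time)).
N: -8, -9, -11, -14, -18, -23 → -29 (always the negative of the m).
So the next term is [m=29 : n=-29].

[m=29 : n=-29]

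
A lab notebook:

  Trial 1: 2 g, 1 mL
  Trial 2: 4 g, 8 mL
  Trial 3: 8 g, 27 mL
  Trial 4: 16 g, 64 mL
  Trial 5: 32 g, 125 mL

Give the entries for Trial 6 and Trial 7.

G: ×2 each step, so 2, 4, 8, 16, 32 → 64 → 128.
ML goes 1, 8, 27, 64, 125 → 216 → 343 (perfect cubes: 1³, 2³, 3³, …).
So the next two rows are 64 g, 216 mL and 128 g, 343 mL.

64 g, 216 mL; 128 g, 343 mL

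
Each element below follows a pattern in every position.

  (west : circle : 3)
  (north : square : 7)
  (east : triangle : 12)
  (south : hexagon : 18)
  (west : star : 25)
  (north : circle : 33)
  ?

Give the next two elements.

(east : square : 42), (south : triangle : 52)

Direction — repeats west → north → east → south: west, north, east, south, west, north → east → south.
Shape goes circle, square, triangle, hexagon, star, circle → square → triangle (repeats circle → square → triangle → hexagon → star).
For the third component, differences are 4, 5, 6, … (increasing by 1 each time): 3, 7, 12, 18, 25, 33 → 42 → 52.
Putting the parts together: (east : square : 42) and then (south : triangle : 52).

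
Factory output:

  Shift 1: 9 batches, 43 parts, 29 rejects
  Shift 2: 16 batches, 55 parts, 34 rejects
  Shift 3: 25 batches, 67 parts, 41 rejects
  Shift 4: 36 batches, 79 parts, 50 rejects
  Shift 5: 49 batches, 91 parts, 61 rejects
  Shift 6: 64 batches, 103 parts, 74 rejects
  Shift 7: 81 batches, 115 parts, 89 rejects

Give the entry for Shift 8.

Batches — perfect squares: 3², 4², 5², …: 9, 16, 25, 36, 49, 64, 81 → 100.
Parts: +12 each step, so 43, 55, 67, 79, 91, 103, 115 → 127.
For the rejects, differences are 5, 7, 9, … (increasing by 2 each time): 29, 34, 41, 50, 61, 74, 89 → 106.
Combining the parts gives 100 batches, 127 parts, 106 rejects.

100 batches, 127 parts, 106 rejects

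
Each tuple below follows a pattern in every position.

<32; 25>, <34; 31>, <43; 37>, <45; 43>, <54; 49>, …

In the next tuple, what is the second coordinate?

55

Second coordinate: 25, 31, 37, 43, 49 → 55 (+6 each step).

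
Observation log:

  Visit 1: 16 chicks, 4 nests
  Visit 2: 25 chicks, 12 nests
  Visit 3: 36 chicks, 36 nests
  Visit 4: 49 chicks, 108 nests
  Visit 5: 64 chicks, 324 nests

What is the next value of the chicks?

Chicks: perfect squares: 4², 5², 6², …; 16, 25, 36, 49, 64 → 81.

81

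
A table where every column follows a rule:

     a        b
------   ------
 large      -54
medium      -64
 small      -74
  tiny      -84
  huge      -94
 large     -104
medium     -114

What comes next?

Column a: repeats large → medium → small → tiny → huge, so large, medium, small, tiny, huge, large, medium → small.
Column b: -54, -64, -74, -84, -94, -104, -114 → -124 (−10 each step).
So the next line is small  -124.

small  -124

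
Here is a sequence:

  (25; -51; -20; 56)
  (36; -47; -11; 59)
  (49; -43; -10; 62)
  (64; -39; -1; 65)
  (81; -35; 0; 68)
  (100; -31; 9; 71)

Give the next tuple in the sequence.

First slot goes 25, 36, 49, 64, 81, 100 → 121 (perfect squares: 5², 6², 7², …).
Second slot: +4 each step; -51, -47, -43, -39, -35, -31 → -27.
Third slot: alternating steps +9, +1, +9, +1, …, so -20, -11, -10, -1, 0, 9 → 10.
Fourth slot: +3 each step, so 56, 59, 62, 65, 68, 71 → 74.
So the next tuple is (121; -27; 10; 74).

(121; -27; 10; 74)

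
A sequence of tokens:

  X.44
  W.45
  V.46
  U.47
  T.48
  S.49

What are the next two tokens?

R.50, Q.51

Letter: letters move back 1 place in the alphabet, so X, W, V, U, T, S → R → Q.
Second component goes 44, 45, 46, 47, 48, 49 → 50 → 51 (+1 each step).
Putting the parts together: R.50 and then Q.51.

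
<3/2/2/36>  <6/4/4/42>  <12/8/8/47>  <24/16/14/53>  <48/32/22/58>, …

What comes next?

First coordinate: ×2 each step, so 3, 6, 12, 24, 48 → 96.
For the second coordinate, ×2 each step: 2, 4, 8, 16, 32 → 64.
Third coordinate: differences are 2, 4, 6, … (increasing by 2 each time); 2, 4, 8, 14, 22 → 32.
Fourth coordinate: alternating steps +6, +5, +6, +5, …; 36, 42, 47, 53, 58 → 64.
Putting it together: <96/64/32/64>.

<96/64/32/64>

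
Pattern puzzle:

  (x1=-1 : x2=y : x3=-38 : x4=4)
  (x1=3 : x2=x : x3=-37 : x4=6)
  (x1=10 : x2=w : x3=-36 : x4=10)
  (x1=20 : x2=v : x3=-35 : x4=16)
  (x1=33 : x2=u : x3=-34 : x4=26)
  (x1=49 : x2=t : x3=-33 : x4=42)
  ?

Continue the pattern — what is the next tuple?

X1: differences are 4, 7, 10, … (increasing by 3 each time); -1, 3, 10, 20, 33, 49 → 68.
X2: y, x, w, v, u, t → s (letters move back 1 place in the alphabet).
For the x3, +1 each step: -38, -37, -36, -35, -34, -33 → -32.
X4 goes 4, 6, 10, 16, 26, 42 → 68 (each term is the sum of the two before it).
Combining the parts gives (x1=68 : x2=s : x3=-32 : x4=68).

(x1=68 : x2=s : x3=-32 : x4=68)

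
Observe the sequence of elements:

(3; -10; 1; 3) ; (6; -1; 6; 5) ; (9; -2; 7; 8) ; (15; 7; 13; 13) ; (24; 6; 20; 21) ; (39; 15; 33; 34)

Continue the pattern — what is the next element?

(63; 14; 53; 55)

First component: 3, 6, 9, 15, 24, 39 → 63 (each term is the sum of the two before it).
Second component goes -10, -1, -2, 7, 6, 15 → 14 (alternating steps +9, −1, +9, −1, …).
For the third component, each term is the sum of the two before it: 1, 6, 7, 13, 20, 33 → 53.
Fourth component goes 3, 5, 8, 13, 21, 34 → 55 (each term is the sum of the two before it).
Combining the parts gives (63; 14; 53; 55).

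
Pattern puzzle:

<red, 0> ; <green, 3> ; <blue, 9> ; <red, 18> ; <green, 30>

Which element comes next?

Colour — repeats red → green → blue: red, green, blue, red, green → blue.
Second value: differences are 3, 6, 9, … (increasing by 3 each time); 0, 3, 9, 18, 30 → 45.
Putting it together: <blue, 45>.

<blue, 45>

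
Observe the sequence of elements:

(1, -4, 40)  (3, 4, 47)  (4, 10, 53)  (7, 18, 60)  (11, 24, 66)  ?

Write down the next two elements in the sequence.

(18, 32, 73), (29, 38, 79)

First value: each term is the sum of the two before it, so 1, 3, 4, 7, 11 → 18 → 29.
Second value — alternating steps +8, +6, +8, +6, …: -4, 4, 10, 18, 24 → 32 → 38.
Third value: alternating steps +7, +6, +7, +6, …; 40, 47, 53, 60, 66 → 73 → 79.
Putting the parts together: (18, 32, 73) and then (29, 38, 79).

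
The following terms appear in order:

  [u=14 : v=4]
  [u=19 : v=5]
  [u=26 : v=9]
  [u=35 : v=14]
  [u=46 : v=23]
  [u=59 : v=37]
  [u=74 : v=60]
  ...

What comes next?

[u=91 : v=97]

U: differences are 5, 7, 9, … (increasing by 2 each time); 14, 19, 26, 35, 46, 59, 74 → 91.
V: each term is the sum of the two before it; 4, 5, 9, 14, 23, 37, 60 → 97.
So the next term is [u=91 : v=97].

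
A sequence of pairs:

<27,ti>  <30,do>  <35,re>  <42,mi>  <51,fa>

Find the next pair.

First part: differences are 3, 5, 7, … (increasing by 2 each time), so 27, 30, 35, 42, 51 → 62.
For the note, runs through the solfège scale do→ti: ti, do, re, mi, fa → sol.
Combining the parts gives <62,sol>.

<62,sol>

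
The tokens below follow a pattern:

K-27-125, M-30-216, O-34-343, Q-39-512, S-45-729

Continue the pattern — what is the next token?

Letter goes K, M, O, Q, S → U (letters move forward 2 places in the alphabet).
Second component: differences are 3, 4, 5, … (increasing by 1 each time), so 27, 30, 34, 39, 45 → 52.
Third component: perfect cubes: 5³, 6³, 7³, …, so 125, 216, 343, 512, 729 → 1000.
Combining the parts gives U-52-1000.

U-52-1000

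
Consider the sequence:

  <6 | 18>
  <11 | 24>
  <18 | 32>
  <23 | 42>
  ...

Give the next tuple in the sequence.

<30 | 54>

First component — alternating steps +5, +7, +5, +7, …: 6, 11, 18, 23 → 30.
Second component: differences are 6, 8, 10, … (increasing by 2 each time), so 18, 24, 32, 42 → 54.
So the next tuple is <30 | 54>.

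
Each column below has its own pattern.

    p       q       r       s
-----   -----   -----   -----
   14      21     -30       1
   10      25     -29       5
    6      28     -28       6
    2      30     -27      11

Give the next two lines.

-2  31  -26  17; -6  31  -25  28

Column p: −4 each step; 14, 10, 6, 2 → -2 → -6.
Column q: differences are 4, 3, 2, … (decreasing by 1 each time); 21, 25, 28, 30 → 31 → 31.
Column r goes -30, -29, -28, -27 → -26 → -25 (+1 each step).
Column s: each term is the sum of the two before it, so 1, 5, 6, 11 → 17 → 28.
So the next two lines are -2  31  -26  17 and -6  31  -25  28.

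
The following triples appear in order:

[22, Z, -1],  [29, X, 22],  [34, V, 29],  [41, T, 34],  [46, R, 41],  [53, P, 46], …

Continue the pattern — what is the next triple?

[58, N, 53]

First value — alternating steps +7, +5, +7, +5, …: 22, 29, 34, 41, 46, 53 → 58.
Letter: Z, X, V, T, R, P → N (letters move back 2 places in the alphabet).
Third value: -1, 22, 29, 34, 41, 46 → 53 (always the previous value of the first value).
Combining the parts gives [58, N, 53].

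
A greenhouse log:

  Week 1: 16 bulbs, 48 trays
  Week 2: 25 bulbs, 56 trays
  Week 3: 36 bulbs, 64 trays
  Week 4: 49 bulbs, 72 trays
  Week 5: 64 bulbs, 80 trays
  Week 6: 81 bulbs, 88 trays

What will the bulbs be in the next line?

Bulbs: 16, 25, 36, 49, 64, 81 → 100 (perfect squares: 4², 5², 6², …).

100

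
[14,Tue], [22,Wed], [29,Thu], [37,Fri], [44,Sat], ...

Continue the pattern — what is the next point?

[52,Sun]

First value goes 14, 22, 29, 37, 44 → 52 (alternating steps +8, +7, +8, +7, …).
Day: runs through the weekdays Mon→Sun, so Tue, Wed, Thu, Fri, Sat → Sun.
Combining the parts gives [52,Sun].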